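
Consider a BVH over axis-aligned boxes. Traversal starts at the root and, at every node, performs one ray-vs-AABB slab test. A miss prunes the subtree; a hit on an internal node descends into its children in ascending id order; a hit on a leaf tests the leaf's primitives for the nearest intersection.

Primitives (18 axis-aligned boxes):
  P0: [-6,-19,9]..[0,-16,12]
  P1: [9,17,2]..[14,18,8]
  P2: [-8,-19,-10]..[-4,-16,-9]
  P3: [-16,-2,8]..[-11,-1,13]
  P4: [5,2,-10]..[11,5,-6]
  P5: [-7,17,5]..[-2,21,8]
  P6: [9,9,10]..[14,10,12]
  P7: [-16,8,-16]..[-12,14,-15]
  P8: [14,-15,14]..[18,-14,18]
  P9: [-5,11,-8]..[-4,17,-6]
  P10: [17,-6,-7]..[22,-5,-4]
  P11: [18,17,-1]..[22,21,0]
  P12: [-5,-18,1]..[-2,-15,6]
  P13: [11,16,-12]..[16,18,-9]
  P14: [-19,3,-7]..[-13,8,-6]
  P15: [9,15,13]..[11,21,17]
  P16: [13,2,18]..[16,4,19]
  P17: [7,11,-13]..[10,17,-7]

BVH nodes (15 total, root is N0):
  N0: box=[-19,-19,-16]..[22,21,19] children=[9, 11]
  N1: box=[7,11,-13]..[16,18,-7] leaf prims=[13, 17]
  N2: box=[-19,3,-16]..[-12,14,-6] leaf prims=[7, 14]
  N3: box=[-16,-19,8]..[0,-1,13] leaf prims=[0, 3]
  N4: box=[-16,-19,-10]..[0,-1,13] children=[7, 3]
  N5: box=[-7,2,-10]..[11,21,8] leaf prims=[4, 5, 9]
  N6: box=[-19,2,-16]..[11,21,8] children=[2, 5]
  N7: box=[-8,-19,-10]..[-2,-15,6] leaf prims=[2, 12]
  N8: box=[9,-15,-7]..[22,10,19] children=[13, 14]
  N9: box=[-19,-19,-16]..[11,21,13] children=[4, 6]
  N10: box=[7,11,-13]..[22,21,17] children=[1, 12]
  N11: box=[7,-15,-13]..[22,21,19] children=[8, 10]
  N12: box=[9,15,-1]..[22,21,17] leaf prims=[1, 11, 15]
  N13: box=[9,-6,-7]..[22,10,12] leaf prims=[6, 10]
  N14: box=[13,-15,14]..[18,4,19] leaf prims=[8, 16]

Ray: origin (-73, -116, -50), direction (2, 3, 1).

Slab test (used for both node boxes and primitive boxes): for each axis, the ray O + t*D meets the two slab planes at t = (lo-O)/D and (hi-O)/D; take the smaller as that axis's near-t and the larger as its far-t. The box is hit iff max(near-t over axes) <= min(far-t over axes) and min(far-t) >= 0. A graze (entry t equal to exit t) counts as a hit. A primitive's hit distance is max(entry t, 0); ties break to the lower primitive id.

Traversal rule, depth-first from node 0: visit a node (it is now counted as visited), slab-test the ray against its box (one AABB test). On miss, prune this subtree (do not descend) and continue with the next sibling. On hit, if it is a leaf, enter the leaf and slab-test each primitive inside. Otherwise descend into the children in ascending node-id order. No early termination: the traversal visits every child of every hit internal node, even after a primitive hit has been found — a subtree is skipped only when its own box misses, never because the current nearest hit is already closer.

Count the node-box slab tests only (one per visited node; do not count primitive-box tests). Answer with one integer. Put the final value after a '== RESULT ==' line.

Traverse from the root:
N0 x:[27,95/2] y:[97/3,137/3] z:[34,69] -> hit [34,137/3], descend [9, 11]
  N9 x:[27,42] y:[97/3,137/3] z:[34,63] -> hit [34,42], descend [4, 6]
    N4 x:[57/2,73/2] y:[97/3,115/3] z:[40,63] -> miss, prune
    N6 x:[27,42] y:[118/3,137/3] z:[34,58] -> hit [118/3,42], descend [2, 5]
      N2 x:[27,61/2] y:[119/3,130/3] z:[34,44] -> miss, prune
      N5 x:[33,42] y:[118/3,137/3] z:[40,58] -> hit [40,42] leaf, test {P4@t=40, P5(miss), P9(miss)}
  N11 x:[40,95/2] y:[101/3,137/3] z:[37,69] -> hit [40,137/3], descend [8, 10]
    N8 x:[41,95/2] y:[101/3,42] z:[43,69] -> miss, prune
    N10 x:[40,95/2] y:[127/3,137/3] z:[37,67] -> hit [127/3,137/3], descend [1, 12]
      N1 x:[40,89/2] y:[127/3,134/3] z:[37,43] -> hit [127/3,43] leaf, test {P13(miss), P17(miss)}
      N12 x:[41,95/2] y:[131/3,137/3] z:[49,67] -> miss, prune

11 AABB tests over nodes [0, 9, 4, 6, 2, 5, 11, 8, 10, 1, 12]; 2 leaves entered; closest P4.

== RESULT ==
11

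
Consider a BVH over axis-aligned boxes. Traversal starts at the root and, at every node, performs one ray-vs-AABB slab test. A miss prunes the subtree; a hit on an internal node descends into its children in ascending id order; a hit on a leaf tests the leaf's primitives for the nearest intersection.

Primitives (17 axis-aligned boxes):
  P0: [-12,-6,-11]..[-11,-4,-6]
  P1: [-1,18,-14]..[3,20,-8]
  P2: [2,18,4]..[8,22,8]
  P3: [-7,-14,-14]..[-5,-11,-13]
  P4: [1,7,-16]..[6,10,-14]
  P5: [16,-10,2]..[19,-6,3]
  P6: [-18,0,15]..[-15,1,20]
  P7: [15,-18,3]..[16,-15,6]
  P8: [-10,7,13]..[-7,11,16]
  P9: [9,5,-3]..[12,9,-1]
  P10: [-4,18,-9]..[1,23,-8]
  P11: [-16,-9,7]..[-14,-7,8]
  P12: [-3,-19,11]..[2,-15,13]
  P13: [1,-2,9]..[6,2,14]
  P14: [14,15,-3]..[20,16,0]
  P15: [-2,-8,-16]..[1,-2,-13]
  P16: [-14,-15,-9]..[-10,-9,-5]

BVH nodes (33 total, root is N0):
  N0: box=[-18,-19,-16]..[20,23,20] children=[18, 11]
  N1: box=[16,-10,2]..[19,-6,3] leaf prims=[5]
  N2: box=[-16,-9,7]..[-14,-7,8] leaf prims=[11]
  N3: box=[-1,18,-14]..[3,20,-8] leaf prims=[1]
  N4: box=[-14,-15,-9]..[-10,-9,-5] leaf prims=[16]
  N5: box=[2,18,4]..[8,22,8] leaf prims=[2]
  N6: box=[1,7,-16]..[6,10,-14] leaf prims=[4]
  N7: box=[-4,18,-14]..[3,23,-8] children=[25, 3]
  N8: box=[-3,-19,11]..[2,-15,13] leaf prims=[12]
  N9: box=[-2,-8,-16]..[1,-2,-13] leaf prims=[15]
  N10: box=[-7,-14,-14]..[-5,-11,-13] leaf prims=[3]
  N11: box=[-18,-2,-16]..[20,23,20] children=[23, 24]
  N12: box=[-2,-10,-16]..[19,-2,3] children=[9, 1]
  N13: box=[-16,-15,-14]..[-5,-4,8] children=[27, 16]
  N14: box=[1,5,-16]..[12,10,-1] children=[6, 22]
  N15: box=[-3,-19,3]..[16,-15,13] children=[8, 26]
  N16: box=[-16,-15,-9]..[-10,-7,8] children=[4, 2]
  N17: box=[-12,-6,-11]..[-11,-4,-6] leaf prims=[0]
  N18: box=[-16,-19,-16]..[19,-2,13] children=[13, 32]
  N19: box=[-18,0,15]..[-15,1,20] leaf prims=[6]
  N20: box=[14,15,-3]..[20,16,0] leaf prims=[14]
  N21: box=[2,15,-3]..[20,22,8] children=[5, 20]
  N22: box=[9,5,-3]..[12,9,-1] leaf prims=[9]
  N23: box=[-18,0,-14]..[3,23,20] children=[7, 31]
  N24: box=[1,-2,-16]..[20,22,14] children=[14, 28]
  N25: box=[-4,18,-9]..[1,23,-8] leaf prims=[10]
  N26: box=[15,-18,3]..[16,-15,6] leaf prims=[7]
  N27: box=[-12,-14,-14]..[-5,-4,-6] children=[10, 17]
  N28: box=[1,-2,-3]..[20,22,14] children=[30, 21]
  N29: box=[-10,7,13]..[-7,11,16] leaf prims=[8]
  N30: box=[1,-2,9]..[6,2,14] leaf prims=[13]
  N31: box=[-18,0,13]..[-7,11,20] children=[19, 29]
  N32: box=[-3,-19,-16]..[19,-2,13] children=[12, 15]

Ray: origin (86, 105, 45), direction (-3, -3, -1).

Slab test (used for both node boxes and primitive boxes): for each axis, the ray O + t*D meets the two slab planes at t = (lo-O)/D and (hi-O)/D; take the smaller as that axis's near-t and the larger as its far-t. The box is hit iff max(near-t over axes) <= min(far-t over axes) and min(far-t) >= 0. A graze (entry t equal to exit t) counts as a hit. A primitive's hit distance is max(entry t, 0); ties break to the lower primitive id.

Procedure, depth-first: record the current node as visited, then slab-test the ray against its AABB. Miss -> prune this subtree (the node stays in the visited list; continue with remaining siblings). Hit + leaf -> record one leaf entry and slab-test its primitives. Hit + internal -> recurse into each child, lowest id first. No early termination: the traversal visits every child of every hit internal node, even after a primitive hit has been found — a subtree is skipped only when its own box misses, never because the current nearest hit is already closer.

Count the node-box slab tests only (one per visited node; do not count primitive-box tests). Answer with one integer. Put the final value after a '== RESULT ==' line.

Trace the traversal:
N0 x:[22,104/3] y:[82/3,124/3] z:[25,61] -> hit [82/3,104/3], descend [11, 18]
  N11 x:[22,104/3] y:[82/3,107/3] z:[25,61] -> hit [82/3,104/3], descend [23, 24]
    N23 x:[83/3,104/3] y:[82/3,35] z:[25,59] -> hit [83/3,104/3], descend [7, 31]
      N7 x:[83/3,30] y:[82/3,29] z:[53,59] -> miss, prune
      N31 x:[31,104/3] y:[94/3,35] z:[25,32] -> hit [94/3,32], descend [19, 29]
        N19 x:[101/3,104/3] y:[104/3,35] z:[25,30] -> miss, prune
        N29 x:[31,32] y:[94/3,98/3] z:[29,32] -> hit [94/3,32] leaf, test {P8@t=94/3}
    N24 x:[22,85/3] y:[83/3,107/3] z:[31,61] -> miss, prune
  N18 x:[67/3,34] y:[107/3,124/3] z:[32,61] -> miss, prune

Summary -> nodes [0, 11, 23, 7, 31, 19, 29, 24, 18]; box-tests=9; leaf-entries=1; first=P8

== RESULT ==
9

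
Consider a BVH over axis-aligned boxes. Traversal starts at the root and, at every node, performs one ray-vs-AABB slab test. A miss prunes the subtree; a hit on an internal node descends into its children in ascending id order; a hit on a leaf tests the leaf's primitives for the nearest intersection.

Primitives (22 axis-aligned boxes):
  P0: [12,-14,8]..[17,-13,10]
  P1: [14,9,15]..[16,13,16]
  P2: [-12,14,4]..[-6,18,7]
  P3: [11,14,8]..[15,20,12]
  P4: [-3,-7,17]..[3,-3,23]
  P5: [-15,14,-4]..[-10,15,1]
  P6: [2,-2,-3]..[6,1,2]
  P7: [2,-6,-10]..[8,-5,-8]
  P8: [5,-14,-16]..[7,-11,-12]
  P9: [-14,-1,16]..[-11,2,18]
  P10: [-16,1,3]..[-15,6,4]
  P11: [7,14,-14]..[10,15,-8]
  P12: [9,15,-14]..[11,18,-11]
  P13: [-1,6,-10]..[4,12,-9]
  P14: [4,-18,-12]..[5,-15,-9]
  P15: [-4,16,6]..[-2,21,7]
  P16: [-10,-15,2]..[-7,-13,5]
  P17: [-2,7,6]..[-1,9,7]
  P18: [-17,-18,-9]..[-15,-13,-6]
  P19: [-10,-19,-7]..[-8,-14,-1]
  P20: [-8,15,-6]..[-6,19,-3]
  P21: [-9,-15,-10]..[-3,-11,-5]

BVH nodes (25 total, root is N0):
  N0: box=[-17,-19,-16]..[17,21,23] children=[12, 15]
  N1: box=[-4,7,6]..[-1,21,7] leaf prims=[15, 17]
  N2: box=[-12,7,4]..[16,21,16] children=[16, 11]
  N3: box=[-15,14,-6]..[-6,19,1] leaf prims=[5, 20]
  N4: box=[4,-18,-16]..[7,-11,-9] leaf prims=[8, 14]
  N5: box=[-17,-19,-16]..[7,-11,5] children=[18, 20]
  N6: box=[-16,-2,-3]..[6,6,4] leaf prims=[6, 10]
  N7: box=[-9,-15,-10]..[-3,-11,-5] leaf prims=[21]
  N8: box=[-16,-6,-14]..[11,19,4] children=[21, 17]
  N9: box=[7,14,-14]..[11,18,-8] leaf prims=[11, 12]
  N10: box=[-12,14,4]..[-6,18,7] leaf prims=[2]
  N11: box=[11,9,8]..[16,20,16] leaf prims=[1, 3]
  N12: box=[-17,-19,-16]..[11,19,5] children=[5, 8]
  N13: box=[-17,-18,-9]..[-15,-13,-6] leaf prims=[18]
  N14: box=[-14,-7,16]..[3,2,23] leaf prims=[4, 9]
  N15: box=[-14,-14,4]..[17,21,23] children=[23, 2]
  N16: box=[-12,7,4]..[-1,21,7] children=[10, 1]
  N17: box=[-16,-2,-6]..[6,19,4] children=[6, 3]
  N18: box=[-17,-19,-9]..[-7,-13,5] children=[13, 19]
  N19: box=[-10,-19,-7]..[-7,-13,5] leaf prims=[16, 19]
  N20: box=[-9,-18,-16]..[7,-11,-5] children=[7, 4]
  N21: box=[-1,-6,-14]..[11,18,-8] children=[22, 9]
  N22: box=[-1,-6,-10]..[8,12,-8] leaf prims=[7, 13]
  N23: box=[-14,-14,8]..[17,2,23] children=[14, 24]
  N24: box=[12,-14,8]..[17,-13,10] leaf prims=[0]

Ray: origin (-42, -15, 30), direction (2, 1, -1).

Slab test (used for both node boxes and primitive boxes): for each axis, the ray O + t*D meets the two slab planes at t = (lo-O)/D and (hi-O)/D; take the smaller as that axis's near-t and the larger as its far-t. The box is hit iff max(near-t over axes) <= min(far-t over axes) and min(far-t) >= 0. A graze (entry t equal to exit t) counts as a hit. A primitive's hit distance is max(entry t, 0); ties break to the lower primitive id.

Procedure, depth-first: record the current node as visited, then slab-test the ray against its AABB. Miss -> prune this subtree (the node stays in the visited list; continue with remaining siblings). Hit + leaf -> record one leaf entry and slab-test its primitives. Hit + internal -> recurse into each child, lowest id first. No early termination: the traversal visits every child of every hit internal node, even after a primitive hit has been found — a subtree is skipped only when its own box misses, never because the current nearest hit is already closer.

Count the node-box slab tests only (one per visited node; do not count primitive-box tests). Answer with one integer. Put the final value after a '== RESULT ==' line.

Walk:
N0 x:[25/2,59/2] y:[-4,36] z:[7,46] -> hit [25/2,59/2], descend [12, 15]
  N12 x:[25/2,53/2] y:[-4,34] z:[25,46] -> hit [25,53/2], descend [5, 8]
    N5 x:[25/2,49/2] y:[-4,4] z:[25,46] -> miss, prune
    N8 x:[13,53/2] y:[9,34] z:[26,44] -> hit [26,53/2], descend [17, 21]
      N17 x:[13,24] y:[13,34] z:[26,36] -> miss, prune
      N21 x:[41/2,53/2] y:[9,33] z:[38,44] -> miss, prune
  N15 x:[14,59/2] y:[1,36] z:[7,26] -> hit [14,26], descend [2, 23]
    N2 x:[15,29] y:[22,36] z:[14,26] -> hit [22,26], descend [11, 16]
      N11 x:[53/2,29] y:[24,35] z:[14,22] -> miss, prune
      N16 x:[15,41/2] y:[22,36] z:[23,26] -> miss, prune
    N23 x:[14,59/2] y:[1,17] z:[7,22] -> hit [14,17], descend [14, 24]
      N14 x:[14,45/2] y:[8,17] z:[7,14] -> hit [14,14] leaf, test {P4(miss), P9@t=14}
      N24 x:[27,59/2] y:[1,2] z:[20,22] -> miss, prune

Visited [0, 12, 5, 8, 17, 21, 15, 2, 11, 16, 23, 14, 24]. Tests: 13 box, 1 leaf. Nearest: P9.

== RESULT ==
13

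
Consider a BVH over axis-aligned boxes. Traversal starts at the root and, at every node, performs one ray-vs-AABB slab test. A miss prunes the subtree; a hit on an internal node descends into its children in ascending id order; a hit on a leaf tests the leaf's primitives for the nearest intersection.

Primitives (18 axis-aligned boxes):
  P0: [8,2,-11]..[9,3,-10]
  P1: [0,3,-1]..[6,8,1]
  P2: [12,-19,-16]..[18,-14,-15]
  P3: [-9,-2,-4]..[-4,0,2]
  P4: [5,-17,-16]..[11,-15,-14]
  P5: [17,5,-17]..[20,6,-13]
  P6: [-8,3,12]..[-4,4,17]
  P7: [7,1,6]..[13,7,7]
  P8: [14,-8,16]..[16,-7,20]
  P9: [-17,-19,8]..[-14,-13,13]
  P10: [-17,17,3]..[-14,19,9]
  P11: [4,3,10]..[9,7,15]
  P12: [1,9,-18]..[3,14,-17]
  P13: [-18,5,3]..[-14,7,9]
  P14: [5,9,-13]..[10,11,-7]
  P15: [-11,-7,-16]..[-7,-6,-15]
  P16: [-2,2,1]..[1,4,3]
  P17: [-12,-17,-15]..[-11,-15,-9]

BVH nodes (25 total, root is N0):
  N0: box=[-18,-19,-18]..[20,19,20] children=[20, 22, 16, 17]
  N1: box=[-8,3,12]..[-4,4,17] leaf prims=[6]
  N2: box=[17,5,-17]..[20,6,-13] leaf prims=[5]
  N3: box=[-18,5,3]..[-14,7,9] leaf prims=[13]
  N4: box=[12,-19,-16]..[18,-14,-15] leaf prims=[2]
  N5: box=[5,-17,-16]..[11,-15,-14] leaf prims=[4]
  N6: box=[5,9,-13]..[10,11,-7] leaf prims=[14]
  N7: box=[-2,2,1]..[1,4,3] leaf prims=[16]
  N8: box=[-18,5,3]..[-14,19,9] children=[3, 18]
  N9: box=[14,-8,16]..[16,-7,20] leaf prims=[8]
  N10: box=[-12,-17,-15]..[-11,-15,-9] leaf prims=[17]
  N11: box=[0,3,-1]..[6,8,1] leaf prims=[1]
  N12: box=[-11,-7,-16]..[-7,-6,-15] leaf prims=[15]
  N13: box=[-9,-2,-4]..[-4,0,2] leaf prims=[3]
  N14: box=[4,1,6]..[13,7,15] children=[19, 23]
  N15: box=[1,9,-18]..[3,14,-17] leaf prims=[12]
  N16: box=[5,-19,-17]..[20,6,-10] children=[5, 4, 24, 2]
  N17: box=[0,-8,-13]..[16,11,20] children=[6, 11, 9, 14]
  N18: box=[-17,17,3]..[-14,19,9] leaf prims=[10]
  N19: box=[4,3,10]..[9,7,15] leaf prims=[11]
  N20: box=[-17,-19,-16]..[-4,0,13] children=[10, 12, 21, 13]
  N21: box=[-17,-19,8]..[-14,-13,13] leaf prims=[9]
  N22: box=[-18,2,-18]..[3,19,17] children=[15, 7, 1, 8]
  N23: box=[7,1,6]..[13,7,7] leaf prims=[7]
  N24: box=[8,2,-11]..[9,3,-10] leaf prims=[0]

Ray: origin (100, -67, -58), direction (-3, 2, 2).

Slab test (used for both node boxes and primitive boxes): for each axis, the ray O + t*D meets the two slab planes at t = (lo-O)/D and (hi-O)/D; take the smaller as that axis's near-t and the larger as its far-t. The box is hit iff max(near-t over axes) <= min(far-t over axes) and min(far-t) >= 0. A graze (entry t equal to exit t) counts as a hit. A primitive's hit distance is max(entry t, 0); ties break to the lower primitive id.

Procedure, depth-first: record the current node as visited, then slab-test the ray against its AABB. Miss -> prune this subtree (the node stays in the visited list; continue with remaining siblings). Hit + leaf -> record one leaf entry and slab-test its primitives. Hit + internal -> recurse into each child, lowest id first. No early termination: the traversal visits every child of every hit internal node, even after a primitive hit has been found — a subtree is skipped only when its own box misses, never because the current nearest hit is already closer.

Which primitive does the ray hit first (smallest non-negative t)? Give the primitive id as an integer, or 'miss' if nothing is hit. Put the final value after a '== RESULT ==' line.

Walk:
N0 x:[80/3,118/3] y:[24,43] z:[20,39] -> hit [80/3,39], descend [16, 17, 20, 22]
  N16 x:[80/3,95/3] y:[24,73/2] z:[41/2,24] -> miss, prune
  N17 x:[28,100/3] y:[59/2,39] z:[45/2,39] -> hit [59/2,100/3], descend [6, 9, 11, 14]
    N6 x:[30,95/3] y:[38,39] z:[45/2,51/2] -> miss, prune
    N9 x:[28,86/3] y:[59/2,30] z:[37,39] -> miss, prune
    N11 x:[94/3,100/3] y:[35,75/2] z:[57/2,59/2] -> miss, prune
    N14 x:[29,32] y:[34,37] z:[32,73/2] -> miss, prune
  N20 x:[104/3,39] y:[24,67/2] z:[21,71/2] -> miss, prune
  N22 x:[97/3,118/3] y:[69/2,43] z:[20,75/2] -> hit [69/2,75/2], descend [1, 7, 8, 15]
    N1 x:[104/3,36] y:[35,71/2] z:[35,75/2] -> hit [35,71/2] leaf, test {P6@t=35}
    N7 x:[33,34] y:[69/2,71/2] z:[59/2,61/2] -> miss, prune
    N8 x:[38,118/3] y:[36,43] z:[61/2,67/2] -> miss, prune
    N15 x:[97/3,33] y:[38,81/2] z:[20,41/2] -> miss, prune

Summary -> nodes [0, 16, 17, 6, 9, 11, 14, 20, 22, 1, 7, 8, 15]; box-tests=13; leaf-entries=1; first=P6

== RESULT ==
6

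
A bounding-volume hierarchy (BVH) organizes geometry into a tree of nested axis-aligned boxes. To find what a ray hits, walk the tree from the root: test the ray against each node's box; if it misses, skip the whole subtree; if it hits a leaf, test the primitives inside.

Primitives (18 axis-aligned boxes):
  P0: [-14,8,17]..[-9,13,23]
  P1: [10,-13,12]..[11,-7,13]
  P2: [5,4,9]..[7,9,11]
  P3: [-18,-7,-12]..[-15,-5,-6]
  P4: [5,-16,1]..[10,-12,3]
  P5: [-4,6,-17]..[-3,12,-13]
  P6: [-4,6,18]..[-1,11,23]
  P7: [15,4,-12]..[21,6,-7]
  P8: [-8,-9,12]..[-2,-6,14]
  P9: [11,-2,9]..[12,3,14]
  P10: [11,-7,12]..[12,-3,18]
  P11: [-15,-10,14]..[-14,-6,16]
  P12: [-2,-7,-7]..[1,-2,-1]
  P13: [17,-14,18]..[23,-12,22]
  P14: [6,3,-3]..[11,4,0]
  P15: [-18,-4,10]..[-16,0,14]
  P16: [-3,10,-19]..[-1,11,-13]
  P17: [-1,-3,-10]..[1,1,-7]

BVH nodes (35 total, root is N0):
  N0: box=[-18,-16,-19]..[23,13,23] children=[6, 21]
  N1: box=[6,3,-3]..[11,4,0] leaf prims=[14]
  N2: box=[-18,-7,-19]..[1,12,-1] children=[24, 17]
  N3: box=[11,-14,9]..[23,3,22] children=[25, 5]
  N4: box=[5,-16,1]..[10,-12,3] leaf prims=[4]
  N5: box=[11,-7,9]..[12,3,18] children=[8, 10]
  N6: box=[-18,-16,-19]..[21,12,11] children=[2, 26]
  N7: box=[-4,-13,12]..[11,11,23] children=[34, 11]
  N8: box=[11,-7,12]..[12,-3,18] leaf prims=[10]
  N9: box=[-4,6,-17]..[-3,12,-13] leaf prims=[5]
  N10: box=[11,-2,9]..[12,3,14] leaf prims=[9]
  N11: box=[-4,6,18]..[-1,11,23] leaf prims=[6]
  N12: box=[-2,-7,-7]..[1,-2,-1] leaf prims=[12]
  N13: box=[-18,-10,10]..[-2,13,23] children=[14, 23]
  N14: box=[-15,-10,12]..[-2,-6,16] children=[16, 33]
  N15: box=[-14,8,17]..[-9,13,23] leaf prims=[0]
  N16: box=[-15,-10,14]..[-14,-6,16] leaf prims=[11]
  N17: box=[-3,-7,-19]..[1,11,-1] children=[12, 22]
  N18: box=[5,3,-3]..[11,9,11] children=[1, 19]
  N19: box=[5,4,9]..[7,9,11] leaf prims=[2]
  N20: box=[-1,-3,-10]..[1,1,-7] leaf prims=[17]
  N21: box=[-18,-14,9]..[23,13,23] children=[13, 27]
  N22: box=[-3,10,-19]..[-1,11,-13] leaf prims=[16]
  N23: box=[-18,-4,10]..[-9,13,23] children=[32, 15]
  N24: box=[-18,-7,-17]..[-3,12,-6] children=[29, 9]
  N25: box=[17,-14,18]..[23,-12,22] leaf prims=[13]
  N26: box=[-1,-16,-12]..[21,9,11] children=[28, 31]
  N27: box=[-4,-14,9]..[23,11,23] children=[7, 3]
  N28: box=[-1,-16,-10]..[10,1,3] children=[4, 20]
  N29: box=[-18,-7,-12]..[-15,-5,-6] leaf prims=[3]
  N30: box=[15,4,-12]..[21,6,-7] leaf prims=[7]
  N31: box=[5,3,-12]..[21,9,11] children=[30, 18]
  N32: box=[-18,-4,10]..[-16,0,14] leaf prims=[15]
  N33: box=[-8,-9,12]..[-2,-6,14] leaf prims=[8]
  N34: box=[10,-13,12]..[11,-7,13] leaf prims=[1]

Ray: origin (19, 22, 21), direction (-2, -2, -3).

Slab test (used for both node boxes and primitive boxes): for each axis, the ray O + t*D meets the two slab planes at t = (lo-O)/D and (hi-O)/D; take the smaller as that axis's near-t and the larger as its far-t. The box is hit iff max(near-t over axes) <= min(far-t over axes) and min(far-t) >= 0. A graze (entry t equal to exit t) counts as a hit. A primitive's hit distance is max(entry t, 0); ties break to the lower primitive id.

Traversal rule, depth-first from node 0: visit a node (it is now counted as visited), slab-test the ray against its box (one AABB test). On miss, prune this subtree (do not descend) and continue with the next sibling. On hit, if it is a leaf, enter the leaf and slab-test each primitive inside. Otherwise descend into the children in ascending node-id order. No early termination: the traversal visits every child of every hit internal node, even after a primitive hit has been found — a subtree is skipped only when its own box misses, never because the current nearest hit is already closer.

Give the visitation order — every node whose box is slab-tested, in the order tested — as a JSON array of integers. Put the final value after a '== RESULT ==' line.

Traverse from the root:
N0 x:[-2,37/2] y:[9/2,19] z:[-2/3,40/3] -> hit [9/2,40/3], descend [6, 21]
  N6 x:[-1,37/2] y:[5,19] z:[10/3,40/3] -> hit [5,40/3], descend [2, 26]
    N2 x:[9,37/2] y:[5,29/2] z:[22/3,40/3] -> hit [9,40/3], descend [17, 24]
      N17 x:[9,11] y:[11/2,29/2] z:[22/3,40/3] -> hit [9,11], descend [12, 22]
        N12 x:[9,21/2] y:[12,29/2] z:[22/3,28/3] -> miss, prune
        N22 x:[10,11] y:[11/2,6] z:[34/3,40/3] -> miss, prune
      N24 x:[11,37/2] y:[5,29/2] z:[9,38/3] -> hit [11,38/3], descend [9, 29]
        N9 x:[11,23/2] y:[5,8] z:[34/3,38/3] -> miss, prune
        N29 x:[17,37/2] y:[27/2,29/2] z:[9,11] -> miss, prune
    N26 x:[-1,10] y:[13/2,19] z:[10/3,11] -> hit [13/2,10], descend [28, 31]
      N28 x:[9/2,10] y:[21/2,19] z:[6,31/3] -> miss, prune
      N31 x:[-1,7] y:[13/2,19/2] z:[10/3,11] -> hit [13/2,7], descend [18, 30]
        N18 x:[4,7] y:[13/2,19/2] z:[10/3,8] -> hit [13/2,7], descend [1, 19]
          N1 x:[4,13/2] y:[9,19/2] z:[7,8] -> miss, prune
          N19 x:[6,7] y:[13/2,9] z:[10/3,4] -> miss, prune
        N30 x:[-1,2] y:[8,9] z:[28/3,11] -> miss, prune
  N21 x:[-2,37/2] y:[9/2,18] z:[-2/3,4] -> miss, prune

Visited [0, 6, 2, 17, 12, 22, 24, 9, 29, 26, 28, 31, 18, 1, 19, 30, 21]. Tests: 17 box, 0 leaf. Nearest: miss.

== RESULT ==
[0, 6, 2, 17, 12, 22, 24, 9, 29, 26, 28, 31, 18, 1, 19, 30, 21]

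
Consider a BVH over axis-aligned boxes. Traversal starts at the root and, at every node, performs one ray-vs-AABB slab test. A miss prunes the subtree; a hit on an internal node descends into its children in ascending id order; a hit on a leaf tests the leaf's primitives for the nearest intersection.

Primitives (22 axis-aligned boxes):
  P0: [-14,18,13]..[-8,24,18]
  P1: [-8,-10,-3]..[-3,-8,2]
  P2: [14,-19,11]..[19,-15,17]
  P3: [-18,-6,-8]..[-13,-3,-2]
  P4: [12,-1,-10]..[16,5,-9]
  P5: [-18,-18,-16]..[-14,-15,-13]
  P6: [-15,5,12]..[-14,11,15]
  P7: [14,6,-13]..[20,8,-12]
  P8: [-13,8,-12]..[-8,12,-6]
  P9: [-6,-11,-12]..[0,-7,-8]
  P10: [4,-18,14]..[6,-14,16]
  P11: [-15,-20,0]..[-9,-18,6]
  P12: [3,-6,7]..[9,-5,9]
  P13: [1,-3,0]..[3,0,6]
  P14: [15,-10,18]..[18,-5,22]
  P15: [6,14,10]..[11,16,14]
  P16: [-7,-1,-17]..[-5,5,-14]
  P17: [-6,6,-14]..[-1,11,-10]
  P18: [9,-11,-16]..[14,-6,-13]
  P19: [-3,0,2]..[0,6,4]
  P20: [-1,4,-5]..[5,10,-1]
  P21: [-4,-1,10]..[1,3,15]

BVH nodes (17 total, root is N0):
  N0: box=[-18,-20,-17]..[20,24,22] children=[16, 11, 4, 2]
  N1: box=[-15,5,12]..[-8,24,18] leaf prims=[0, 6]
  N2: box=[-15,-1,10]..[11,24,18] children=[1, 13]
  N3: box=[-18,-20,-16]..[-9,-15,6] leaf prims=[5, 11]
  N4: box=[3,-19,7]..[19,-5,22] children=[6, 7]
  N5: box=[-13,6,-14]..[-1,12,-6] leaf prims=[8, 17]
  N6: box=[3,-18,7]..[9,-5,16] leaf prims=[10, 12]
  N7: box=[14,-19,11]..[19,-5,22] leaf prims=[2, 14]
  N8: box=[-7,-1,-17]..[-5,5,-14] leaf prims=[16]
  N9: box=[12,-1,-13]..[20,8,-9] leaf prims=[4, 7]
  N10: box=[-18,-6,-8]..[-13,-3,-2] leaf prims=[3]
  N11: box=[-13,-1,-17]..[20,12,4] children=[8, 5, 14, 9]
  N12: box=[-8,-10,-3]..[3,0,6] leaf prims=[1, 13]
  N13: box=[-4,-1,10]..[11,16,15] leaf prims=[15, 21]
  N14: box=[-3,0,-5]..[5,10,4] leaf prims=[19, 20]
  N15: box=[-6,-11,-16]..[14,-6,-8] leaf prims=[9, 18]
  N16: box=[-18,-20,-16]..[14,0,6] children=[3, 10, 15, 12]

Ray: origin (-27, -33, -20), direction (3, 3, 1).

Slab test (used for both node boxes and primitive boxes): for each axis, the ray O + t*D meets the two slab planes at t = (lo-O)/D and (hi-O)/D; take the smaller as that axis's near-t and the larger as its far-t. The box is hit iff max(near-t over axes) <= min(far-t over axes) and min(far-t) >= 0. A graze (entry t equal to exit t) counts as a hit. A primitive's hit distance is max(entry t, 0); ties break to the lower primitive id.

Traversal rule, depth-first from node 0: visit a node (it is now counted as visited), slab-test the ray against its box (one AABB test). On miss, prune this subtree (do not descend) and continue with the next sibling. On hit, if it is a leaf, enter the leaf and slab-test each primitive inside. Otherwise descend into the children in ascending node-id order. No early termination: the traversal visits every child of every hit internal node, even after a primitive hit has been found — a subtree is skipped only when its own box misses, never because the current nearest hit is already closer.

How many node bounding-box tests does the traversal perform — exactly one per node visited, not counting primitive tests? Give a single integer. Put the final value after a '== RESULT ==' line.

Walk:
N0 x:[3,47/3] y:[13/3,19] z:[3,42] -> hit [13/3,47/3], descend [2, 4, 11, 16]
  N2 x:[4,38/3] y:[32/3,19] z:[30,38] -> miss, prune
  N4 x:[10,46/3] y:[14/3,28/3] z:[27,42] -> miss, prune
  N11 x:[14/3,47/3] y:[32/3,15] z:[3,24] -> hit [32/3,15], descend [5, 8, 9, 14]
    N5 x:[14/3,26/3] y:[13,15] z:[6,14] -> miss, prune
    N8 x:[20/3,22/3] y:[32/3,38/3] z:[3,6] -> miss, prune
    N9 x:[13,47/3] y:[32/3,41/3] z:[7,11] -> miss, prune
    N14 x:[8,32/3] y:[11,43/3] z:[15,24] -> miss, prune
  N16 x:[3,41/3] y:[13/3,11] z:[4,26] -> hit [13/3,11], descend [3, 10, 12, 15]
    N3 x:[3,6] y:[13/3,6] z:[4,26] -> hit [13/3,6] leaf, test {P5(miss), P11(miss)}
    N10 x:[3,14/3] y:[9,10] z:[12,18] -> miss, prune
    N12 x:[19/3,10] y:[23/3,11] z:[17,26] -> miss, prune
    N15 x:[7,41/3] y:[22/3,9] z:[4,12] -> hit [22/3,9] leaf, test {P9@t=8, P18(miss)}

order=[0, 2, 4, 11, 5, 8, 9, 14, 16, 3, 10, 12, 15]  |boxes|=13  |leaves|=2  hit=P9

== RESULT ==
13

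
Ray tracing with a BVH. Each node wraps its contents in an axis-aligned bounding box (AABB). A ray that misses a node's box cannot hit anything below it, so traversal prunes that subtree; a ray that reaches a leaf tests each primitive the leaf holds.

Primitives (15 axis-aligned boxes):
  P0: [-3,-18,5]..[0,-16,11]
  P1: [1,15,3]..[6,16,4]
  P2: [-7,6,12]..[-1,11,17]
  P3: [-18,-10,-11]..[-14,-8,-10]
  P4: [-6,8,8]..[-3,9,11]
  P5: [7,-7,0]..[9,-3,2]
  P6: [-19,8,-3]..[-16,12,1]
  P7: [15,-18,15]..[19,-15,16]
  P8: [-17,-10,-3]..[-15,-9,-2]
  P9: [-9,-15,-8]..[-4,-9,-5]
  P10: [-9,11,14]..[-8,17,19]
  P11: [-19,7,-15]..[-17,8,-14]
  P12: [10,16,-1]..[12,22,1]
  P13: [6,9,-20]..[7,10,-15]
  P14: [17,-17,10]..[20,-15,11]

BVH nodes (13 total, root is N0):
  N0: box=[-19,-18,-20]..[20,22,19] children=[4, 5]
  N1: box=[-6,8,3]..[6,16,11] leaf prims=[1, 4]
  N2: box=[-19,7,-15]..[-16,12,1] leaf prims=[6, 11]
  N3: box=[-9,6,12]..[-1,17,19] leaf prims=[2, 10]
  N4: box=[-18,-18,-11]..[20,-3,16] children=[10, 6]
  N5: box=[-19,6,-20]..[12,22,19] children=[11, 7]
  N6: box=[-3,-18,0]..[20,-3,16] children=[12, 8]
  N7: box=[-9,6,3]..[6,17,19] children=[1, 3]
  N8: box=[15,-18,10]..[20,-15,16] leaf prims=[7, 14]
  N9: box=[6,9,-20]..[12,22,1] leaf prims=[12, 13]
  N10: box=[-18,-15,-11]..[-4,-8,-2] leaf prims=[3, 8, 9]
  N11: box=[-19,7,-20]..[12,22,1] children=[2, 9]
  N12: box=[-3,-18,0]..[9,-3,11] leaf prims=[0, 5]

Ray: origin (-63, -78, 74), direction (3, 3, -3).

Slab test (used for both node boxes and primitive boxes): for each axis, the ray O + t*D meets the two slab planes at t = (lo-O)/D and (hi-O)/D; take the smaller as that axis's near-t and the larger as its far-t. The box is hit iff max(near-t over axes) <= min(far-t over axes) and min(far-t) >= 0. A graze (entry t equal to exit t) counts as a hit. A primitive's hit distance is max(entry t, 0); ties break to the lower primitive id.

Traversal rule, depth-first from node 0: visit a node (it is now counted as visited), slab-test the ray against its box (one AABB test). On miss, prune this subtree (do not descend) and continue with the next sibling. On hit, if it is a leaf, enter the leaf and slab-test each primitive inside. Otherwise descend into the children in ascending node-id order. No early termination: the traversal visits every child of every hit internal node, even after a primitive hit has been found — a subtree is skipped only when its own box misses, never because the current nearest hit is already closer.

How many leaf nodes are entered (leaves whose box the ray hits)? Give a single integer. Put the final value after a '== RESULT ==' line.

Traverse from the root:
N0 x:[44/3,83/3] y:[20,100/3] z:[55/3,94/3] -> hit [20,83/3], descend [4, 5]
  N4 x:[15,83/3] y:[20,25] z:[58/3,85/3] -> hit [20,25], descend [6, 10]
    N6 x:[20,83/3] y:[20,25] z:[58/3,74/3] -> hit [20,74/3], descend [8, 12]
      N8 x:[26,83/3] y:[20,21] z:[58/3,64/3] -> miss, prune
      N12 x:[20,24] y:[20,25] z:[21,74/3] -> hit [21,24] leaf, test {P0(miss), P5@t=24}
    N10 x:[15,59/3] y:[21,70/3] z:[76/3,85/3] -> miss, prune
  N5 x:[44/3,25] y:[28,100/3] z:[55/3,94/3] -> miss, prune

Visited [0, 4, 6, 8, 12, 10, 5]. Tests: 7 box, 1 leaf. Nearest: P5.

== RESULT ==
1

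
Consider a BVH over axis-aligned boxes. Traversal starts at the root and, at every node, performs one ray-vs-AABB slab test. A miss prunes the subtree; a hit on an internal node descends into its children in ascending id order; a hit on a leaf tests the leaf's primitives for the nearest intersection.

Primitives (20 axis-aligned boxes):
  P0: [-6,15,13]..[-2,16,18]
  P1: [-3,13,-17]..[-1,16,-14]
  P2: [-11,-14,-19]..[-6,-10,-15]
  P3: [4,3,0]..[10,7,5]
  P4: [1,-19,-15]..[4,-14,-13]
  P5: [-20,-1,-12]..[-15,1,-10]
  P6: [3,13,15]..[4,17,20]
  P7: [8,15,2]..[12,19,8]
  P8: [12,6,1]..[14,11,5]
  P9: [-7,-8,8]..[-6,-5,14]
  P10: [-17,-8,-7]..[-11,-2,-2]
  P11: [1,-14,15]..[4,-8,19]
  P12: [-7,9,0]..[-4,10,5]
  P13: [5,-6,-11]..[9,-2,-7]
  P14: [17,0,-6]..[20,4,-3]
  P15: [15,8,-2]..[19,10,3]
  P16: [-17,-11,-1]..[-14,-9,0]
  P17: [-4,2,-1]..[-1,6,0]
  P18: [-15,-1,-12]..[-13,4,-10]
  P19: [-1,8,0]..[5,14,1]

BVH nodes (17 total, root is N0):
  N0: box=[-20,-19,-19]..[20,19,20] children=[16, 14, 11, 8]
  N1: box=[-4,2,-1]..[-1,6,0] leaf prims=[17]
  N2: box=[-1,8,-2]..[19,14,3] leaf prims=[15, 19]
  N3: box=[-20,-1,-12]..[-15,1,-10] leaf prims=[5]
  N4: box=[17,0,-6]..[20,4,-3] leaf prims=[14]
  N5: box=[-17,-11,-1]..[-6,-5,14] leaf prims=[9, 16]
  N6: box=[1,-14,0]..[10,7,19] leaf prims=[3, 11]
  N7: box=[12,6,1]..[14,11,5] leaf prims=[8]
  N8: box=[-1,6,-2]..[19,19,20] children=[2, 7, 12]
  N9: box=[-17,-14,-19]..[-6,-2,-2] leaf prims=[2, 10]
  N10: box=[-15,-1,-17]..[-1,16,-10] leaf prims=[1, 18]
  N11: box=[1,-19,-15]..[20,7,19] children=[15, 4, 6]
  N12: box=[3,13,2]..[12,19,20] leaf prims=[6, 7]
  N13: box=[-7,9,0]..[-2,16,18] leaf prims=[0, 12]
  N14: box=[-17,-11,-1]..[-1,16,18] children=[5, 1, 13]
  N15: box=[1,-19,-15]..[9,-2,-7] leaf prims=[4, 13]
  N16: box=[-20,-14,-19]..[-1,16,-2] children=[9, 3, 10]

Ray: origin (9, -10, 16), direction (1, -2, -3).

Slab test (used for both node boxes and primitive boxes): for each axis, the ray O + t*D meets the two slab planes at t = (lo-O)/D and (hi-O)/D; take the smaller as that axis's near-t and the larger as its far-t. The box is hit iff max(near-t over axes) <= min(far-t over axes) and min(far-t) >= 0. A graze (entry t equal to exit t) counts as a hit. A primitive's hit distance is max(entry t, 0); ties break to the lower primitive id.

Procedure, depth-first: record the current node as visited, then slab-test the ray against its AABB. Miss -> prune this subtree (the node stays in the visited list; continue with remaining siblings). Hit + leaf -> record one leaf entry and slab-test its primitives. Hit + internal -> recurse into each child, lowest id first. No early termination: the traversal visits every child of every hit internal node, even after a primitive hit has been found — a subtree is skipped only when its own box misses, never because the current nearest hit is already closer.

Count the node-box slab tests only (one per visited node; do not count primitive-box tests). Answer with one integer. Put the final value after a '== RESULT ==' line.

Walk:
N0 x:[-29,11] y:[-29/2,9/2] z:[-4/3,35/3] -> hit [-4/3,9/2], descend [8, 11, 14, 16]
  N8 x:[-10,10] y:[-29/2,-8] z:[-4/3,6] -> miss, prune
  N11 x:[-8,11] y:[-17/2,9/2] z:[-1,31/3] -> hit [-1,9/2], descend [4, 6, 15]
    N4 x:[8,11] y:[-7,-5] z:[19/3,22/3] -> miss, prune
    N6 x:[-8,1] y:[-17/2,2] z:[-1,16/3] -> hit [-1,1] leaf, test {P3(miss), P11(miss)}
    N15 x:[-8,0] y:[-4,9/2] z:[23/3,31/3] -> miss, prune
  N14 x:[-26,-10] y:[-13,1/2] z:[-2/3,17/3] -> miss, prune
  N16 x:[-29,-10] y:[-13,2] z:[6,35/3] -> miss, prune

8 AABB tests over nodes [0, 8, 11, 4, 6, 15, 14, 16]; 1 leaf entered; closest miss.

== RESULT ==
8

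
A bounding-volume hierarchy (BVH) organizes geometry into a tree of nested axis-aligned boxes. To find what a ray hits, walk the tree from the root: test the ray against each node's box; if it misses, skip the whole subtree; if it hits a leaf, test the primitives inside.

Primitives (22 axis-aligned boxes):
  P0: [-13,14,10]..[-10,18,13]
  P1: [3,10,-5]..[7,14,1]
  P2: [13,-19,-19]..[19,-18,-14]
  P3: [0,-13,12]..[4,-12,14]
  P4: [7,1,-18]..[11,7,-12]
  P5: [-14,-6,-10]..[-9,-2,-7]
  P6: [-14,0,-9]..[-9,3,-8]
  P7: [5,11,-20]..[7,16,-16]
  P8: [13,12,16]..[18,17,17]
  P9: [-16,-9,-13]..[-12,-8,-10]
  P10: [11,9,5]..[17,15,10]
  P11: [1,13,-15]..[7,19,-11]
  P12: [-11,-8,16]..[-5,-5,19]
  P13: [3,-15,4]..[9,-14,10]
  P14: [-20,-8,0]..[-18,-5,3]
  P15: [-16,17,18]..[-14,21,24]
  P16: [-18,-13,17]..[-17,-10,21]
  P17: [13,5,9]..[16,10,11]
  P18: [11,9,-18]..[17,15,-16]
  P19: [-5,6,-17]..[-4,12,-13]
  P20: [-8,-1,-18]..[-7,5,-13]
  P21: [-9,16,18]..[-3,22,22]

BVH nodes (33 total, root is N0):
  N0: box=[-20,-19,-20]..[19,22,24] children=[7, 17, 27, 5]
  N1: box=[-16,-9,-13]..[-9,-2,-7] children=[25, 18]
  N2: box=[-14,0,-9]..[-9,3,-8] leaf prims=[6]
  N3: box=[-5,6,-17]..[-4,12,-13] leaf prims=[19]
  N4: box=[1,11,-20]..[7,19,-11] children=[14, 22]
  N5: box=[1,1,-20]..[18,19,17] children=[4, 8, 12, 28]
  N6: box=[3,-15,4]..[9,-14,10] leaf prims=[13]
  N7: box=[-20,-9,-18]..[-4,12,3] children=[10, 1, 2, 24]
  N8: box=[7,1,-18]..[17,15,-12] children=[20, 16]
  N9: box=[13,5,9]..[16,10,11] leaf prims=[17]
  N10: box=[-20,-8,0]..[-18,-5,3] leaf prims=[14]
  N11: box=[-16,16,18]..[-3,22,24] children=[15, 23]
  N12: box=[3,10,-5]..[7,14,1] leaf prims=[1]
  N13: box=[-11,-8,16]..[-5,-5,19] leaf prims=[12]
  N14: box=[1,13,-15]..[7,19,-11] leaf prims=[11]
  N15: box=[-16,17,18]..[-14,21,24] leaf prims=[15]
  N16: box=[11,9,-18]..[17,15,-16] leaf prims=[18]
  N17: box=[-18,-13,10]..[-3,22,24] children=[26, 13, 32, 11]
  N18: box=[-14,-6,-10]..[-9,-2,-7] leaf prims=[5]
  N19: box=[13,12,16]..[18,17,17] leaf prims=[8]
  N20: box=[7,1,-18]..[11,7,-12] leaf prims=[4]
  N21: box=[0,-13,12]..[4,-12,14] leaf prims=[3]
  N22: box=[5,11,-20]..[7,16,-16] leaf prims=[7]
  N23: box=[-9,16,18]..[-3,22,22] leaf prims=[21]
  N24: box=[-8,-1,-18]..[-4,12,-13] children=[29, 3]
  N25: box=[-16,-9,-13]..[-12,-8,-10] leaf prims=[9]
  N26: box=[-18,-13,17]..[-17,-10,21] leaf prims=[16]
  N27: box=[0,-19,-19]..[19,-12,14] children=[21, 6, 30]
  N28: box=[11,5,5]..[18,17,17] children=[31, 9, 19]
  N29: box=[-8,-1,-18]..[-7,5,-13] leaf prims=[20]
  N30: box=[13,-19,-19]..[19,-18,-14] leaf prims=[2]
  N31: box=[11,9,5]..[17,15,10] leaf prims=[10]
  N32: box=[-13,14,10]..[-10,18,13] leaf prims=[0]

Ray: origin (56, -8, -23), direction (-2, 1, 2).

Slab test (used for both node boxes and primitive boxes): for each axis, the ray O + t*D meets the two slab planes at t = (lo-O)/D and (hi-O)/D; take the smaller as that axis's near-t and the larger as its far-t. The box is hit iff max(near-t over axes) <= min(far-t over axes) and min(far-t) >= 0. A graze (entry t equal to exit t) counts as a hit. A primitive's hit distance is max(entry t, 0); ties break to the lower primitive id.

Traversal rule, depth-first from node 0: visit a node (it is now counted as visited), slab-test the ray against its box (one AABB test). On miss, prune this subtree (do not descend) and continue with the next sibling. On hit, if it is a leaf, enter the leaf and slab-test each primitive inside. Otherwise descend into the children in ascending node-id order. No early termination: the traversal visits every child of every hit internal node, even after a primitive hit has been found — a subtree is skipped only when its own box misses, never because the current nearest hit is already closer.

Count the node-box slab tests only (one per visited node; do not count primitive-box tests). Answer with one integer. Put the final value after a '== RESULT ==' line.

Trace the traversal:
N0 x:[37/2,38] y:[-11,30] z:[3/2,47/2] -> hit [37/2,47/2], descend [5, 7, 17, 27]
  N5 x:[19,55/2] y:[9,27] z:[3/2,20] -> hit [19,20], descend [4, 8, 12, 28]
    N4 x:[49/2,55/2] y:[19,27] z:[3/2,6] -> miss, prune
    N8 x:[39/2,49/2] y:[9,23] z:[5/2,11/2] -> miss, prune
    N12 x:[49/2,53/2] y:[18,22] z:[9,12] -> miss, prune
    N28 x:[19,45/2] y:[13,25] z:[14,20] -> hit [19,20], descend [9, 19, 31]
      N9 x:[20,43/2] y:[13,18] z:[16,17] -> miss, prune
      N19 x:[19,43/2] y:[20,25] z:[39/2,20] -> hit [20,20] leaf, test {P8@t=20}
      N31 x:[39/2,45/2] y:[17,23] z:[14,33/2] -> miss, prune
  N7 x:[30,38] y:[-1,20] z:[5/2,13] -> miss, prune
  N17 x:[59/2,37] y:[-5,30] z:[33/2,47/2] -> miss, prune
  N27 x:[37/2,28] y:[-11,-4] z:[2,37/2] -> miss, prune

order=[0, 5, 4, 8, 12, 28, 9, 19, 31, 7, 17, 27]  |boxes|=12  |leaves|=1  hit=P8

== RESULT ==
12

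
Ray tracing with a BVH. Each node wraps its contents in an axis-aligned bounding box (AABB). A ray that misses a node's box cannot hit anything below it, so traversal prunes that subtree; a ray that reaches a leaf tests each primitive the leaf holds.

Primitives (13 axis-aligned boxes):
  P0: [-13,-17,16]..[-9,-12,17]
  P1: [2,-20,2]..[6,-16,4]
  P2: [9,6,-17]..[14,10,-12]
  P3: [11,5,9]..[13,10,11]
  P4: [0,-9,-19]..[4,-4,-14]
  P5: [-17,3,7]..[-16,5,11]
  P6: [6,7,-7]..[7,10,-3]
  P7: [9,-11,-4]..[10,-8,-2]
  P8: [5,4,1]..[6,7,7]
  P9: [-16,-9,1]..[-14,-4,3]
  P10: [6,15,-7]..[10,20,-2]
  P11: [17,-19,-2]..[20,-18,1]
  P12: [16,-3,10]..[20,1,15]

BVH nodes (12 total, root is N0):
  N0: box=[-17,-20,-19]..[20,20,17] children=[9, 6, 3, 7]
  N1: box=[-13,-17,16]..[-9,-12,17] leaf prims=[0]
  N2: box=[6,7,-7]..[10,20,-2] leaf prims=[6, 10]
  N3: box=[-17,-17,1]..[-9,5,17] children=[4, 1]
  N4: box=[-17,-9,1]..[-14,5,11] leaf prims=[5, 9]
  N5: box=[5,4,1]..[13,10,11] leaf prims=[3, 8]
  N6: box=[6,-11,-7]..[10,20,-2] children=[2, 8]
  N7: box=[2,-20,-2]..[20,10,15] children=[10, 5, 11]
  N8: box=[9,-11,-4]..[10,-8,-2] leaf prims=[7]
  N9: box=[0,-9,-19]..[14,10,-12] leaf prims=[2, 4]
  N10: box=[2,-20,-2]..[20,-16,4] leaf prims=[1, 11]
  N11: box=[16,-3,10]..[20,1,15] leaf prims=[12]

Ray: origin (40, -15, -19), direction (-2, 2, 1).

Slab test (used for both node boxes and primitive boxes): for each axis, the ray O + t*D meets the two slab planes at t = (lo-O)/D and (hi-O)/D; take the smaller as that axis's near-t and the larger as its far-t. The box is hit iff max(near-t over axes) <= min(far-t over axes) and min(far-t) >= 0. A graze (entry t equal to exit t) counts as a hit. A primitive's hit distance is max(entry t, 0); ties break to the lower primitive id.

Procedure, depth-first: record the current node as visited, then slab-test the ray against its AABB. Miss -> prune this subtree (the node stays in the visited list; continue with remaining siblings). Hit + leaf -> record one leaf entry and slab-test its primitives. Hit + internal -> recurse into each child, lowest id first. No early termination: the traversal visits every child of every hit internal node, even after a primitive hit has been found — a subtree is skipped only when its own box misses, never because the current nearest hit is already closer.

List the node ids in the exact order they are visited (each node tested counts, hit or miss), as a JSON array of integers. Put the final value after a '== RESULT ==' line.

Traverse from the root:
N0 x:[10,57/2] y:[-5/2,35/2] z:[0,36] -> hit [10,35/2], descend [3, 6, 7, 9]
  N3 x:[49/2,57/2] y:[-1,10] z:[20,36] -> miss, prune
  N6 x:[15,17] y:[2,35/2] z:[12,17] -> hit [15,17], descend [2, 8]
    N2 x:[15,17] y:[11,35/2] z:[12,17] -> hit [15,17] leaf, test {P6(miss), P10@t=15}
    N8 x:[15,31/2] y:[2,7/2] z:[15,17] -> miss, prune
  N7 x:[10,19] y:[-5/2,25/2] z:[17,34] -> miss, prune
  N9 x:[13,20] y:[3,25/2] z:[0,7] -> miss, prune

7 AABB tests over nodes [0, 3, 6, 2, 8, 7, 9]; 1 leaf entered; closest P10.

== RESULT ==
[0, 3, 6, 2, 8, 7, 9]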